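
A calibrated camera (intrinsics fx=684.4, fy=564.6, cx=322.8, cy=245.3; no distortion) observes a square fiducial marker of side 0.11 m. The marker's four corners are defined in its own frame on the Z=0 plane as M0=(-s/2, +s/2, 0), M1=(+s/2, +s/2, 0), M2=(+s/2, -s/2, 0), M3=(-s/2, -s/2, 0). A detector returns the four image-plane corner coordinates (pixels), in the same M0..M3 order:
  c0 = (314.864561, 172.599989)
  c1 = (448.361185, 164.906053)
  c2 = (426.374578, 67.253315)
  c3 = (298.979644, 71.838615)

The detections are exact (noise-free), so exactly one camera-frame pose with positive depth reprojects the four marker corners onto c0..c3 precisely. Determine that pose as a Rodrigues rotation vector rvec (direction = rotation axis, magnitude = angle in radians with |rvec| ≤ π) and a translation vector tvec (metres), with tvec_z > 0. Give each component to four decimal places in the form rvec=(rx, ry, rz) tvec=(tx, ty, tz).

rvec=(-0.2721, -0.1321, -0.1072) tvec=(0.0412, -0.1271, 0.5632)

Intrinsics K: fx=684.4, fy=564.6, cx=322.8, cy=245.3
Marker side s = 0.11 m; corners in marker frame (Z=0):
  M0 = (-0.0550, +0.0550, 0)
  M1 = (+0.0550, +0.0550, 0)
  M2 = (+0.0550, -0.0550, 0)
  M3 = (-0.0550, -0.0550, 0)
Detected image corners:
  c0 = (314.864561, 172.599989) px
  c1 = (448.361185, 164.906053) px
  c2 = (426.374578, 67.253315) px
  c3 = (298.979644, 71.838615) px
Planar DLT: solve 8×8 A·h = b for H (H[2,2]=1):
  H  [+1280.52512 +0.44306 +372.82340]
  H  [-24.92402 +846.58485 +117.84463]
  H  [+0.25624 -0.46243 +1.00000]
B = K⁻¹H; ‖b₁‖=1.775639, ‖b₂‖=1.775639; λ = 2/(‖b₁‖+‖b₂‖) = 0.563178, sign → tz>0 ⇒ λ=+0.563178
r₁ = λ·B[:,0] = (+0.98565,-0.08756,+0.14431); r₂ = λ·B[:,1] = (+0.12320,+0.95760,-0.26043)
r₃ = r₁×r₂ = (-0.11539,+0.27447,+0.95465); SVD([r₁ r₂ r₃]) → R = UVᵀ:
  R  [+0.98565 +0.12320 -0.11539]
  R  [-0.08756 +0.95760 +0.27447]
  R  [+0.14431 -0.26043 +0.95465]
t = (+0.04116, -0.12713, +0.56318) m
tr R = 2.897898; θ = arccos((tr R − 1)/2) = 0.320909 rad = 18.387°
axis k = ((R−Rᵀ)₃₂, (R−Rᵀ)₁₃, (R−Rᵀ)₂₁) / (2 sinθ) = (-0.847896, -0.411660, -0.334079)
rvec = θ·k = (-0.272097, -0.132106, -0.107209)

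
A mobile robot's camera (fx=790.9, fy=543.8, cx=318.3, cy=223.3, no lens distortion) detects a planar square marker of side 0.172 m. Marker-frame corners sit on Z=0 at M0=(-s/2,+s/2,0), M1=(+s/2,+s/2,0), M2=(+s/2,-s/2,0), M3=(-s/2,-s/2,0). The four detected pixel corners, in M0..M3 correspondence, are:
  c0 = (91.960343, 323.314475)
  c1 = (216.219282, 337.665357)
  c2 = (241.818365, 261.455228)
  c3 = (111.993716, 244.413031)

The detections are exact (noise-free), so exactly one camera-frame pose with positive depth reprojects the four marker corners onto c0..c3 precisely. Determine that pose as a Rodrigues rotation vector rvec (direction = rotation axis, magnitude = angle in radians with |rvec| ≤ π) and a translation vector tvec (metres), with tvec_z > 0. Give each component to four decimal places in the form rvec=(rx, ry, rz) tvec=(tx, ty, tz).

rvec=(0.3227, -0.1227, 0.2243) tvec=(-0.2058, 0.1365, 1.0689)

Intrinsics K: fx=790.9, fy=543.8, cx=318.3, cy=223.3
Marker side s = 0.172 m; corners in marker frame (Z=0):
  M0 = (-0.0860, +0.0860, 0)
  M1 = (+0.0860, +0.0860, 0)
  M2 = (+0.0860, -0.0860, 0)
  M3 = (-0.0860, -0.0860, 0)
Detected image corners:
  c0 = (91.960343, 323.314475) px
  c1 = (216.219282, 337.665357) px
  c2 = (241.818365, 261.455228) px
  c3 = (111.993716, 244.413031) px
Planar DLT: solve 8×8 A·h = b for H (H[2,2]=1):
  H  [+762.21088 -86.39235 +166.01424]
  H  [+133.34932 +532.70330 +292.74608]
  H  [+0.14493 +0.28074 +1.00000]
B = K⁻¹H; ‖b₁‖=0.935540, ‖b₂‖=0.935540; λ = 2/(‖b₁‖+‖b₂‖) = 1.068902, sign → tz>0 ⇒ λ=+1.068902
r₁ = λ·B[:,0] = (+0.96778,+0.19850,+0.15492); r₂ = λ·B[:,1] = (-0.23753,+0.92387,+0.30008)
r₃ = r₁×r₂ = (-0.08356,-0.32721,+0.94125); SVD([r₁ r₂ r₃]) → R = UVᵀ:
  R  [+0.96778 -0.23753 -0.08356]
  R  [+0.19850 +0.92387 -0.32721]
  R  [+0.15492 +0.30008 +0.94125]
t = (-0.20581, +0.13650, +1.06890) m
tr R = 2.832896; θ = arccos((tr R − 1)/2) = 0.411685 rad = 23.588°
axis k = ((R−Rᵀ)₃₂, (R−Rᵀ)₁₃, (R−Rᵀ)₂₁) / (2 sinθ) = (+0.783818, -0.297988, +0.544824)
rvec = θ·k = (+0.322686, -0.122677, +0.224296)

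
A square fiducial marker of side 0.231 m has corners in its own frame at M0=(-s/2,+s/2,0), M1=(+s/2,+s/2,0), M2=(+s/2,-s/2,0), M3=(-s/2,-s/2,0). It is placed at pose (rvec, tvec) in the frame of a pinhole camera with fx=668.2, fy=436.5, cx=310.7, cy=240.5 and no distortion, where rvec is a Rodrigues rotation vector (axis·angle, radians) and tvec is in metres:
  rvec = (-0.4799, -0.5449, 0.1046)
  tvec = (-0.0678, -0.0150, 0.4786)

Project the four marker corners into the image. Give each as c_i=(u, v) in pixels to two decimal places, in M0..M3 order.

Intrinsics K: fx=668.2, fy=436.5, cx=310.7, cy=240.5
Marker side s = 0.231 m; corners in marker frame (Z=0):
  M0 = (-0.1155, +0.1155, 0)
  M1 = (+0.1155, +0.1155, 0)
  M2 = (+0.1155, -0.1155, 0)
  M3 = (-0.1155, -0.1155, 0)
rvec = (-0.4799, -0.5449, 0.1046), |rvec| = θ = 0.73359 rad = 42.032°
Rodrigues: sinθ=0.66954, 1−cosθ=0.25723; R = I + sinθ·[k]× + (1−cosθ)·[k]×²:
    [+0.85285 +0.02952 -0.52132]
    [+0.22046 +0.88469 +0.41076]
    [+0.47333 -0.46524 +0.74800]
t = (-0.0678, -0.0150, 0.4786) m
M0: Pc = R·M0+t = (-0.16289, +0.06172, +0.37019); u = 668.2·(-0.16289)/0.37019 + 310.7 = 16.6759, v = 436.5·(+0.06172)/0.37019 + 240.5 = 313.2735
M1: Pc = R·M1+t = (+0.03411, +0.11264, +0.47953); u = 668.2·(+0.03411)/0.47953 + 310.7 = 358.2359, v = 436.5·(+0.11264)/0.47953 + 240.5 = 343.0356
M2: Pc = R·M2+t = (+0.02729, -0.09172, +0.58701); u = 668.2·(+0.02729)/0.58701 + 310.7 = 341.7700, v = 436.5·(-0.09172)/0.58701 + 240.5 = 172.2973
M3: Pc = R·M3+t = (-0.16971, -0.14264, +0.47767); u = 668.2·(-0.16971)/0.47767 + 310.7 = 73.2892, v = 436.5·(-0.14264)/0.47767 + 240.5 = 110.1487

c0=(16.68, 313.27) c1=(358.24, 343.04) c2=(341.77, 172.30) c3=(73.29, 110.15)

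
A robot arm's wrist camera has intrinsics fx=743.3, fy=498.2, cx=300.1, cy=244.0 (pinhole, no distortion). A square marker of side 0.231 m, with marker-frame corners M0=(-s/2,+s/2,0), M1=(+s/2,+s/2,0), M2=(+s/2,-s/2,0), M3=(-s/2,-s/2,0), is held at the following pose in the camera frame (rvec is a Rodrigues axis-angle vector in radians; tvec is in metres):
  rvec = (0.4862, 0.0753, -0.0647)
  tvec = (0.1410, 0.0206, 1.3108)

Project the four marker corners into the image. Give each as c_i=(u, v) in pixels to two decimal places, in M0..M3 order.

Intrinsics K: fx=743.3, fy=498.2, cx=300.1, cy=244.0
Marker side s = 0.231 m; corners in marker frame (Z=0):
  M0 = (-0.1155, +0.1155, 0)
  M1 = (+0.1155, +0.1155, 0)
  M2 = (+0.1155, -0.1155, 0)
  M3 = (-0.1155, -0.1155, 0)
rvec = (0.4862, 0.0753, -0.0647), |rvec| = θ = 0.49623 rad = 28.432°
Rodrigues: sinθ=0.47612, 1−cosθ=0.12062; R = I + sinθ·[k]× + (1−cosθ)·[k]×²:
    [+0.99517 +0.08001 +0.05684]
    [-0.04414 +0.88216 -0.46888]
    [-0.08766 +0.46410 +0.88143]
t = (0.1410, 0.0206, 1.3108) m
M0: Pc = R·M0+t = (+0.03530, +0.12759, +1.37453); u = 743.3·(+0.03530)/1.37453 + 300.1 = 319.1884, v = 498.2·(+0.12759)/1.37453 + 244.0 = 290.2445
M1: Pc = R·M1+t = (+0.26518, +0.11739, +1.35428); u = 743.3·(+0.26518)/1.35428 + 300.1 = 445.6467, v = 498.2·(+0.11739)/1.35428 + 244.0 = 287.1847
M2: Pc = R·M2+t = (+0.24670, -0.08639, +1.24707); u = 743.3·(+0.24670)/1.24707 + 300.1 = 447.1429, v = 498.2·(-0.08639)/1.24707 + 244.0 = 209.4883
M3: Pc = R·M3+t = (+0.01682, -0.07619, +1.26732); u = 743.3·(+0.01682)/1.26732 + 300.1 = 309.9631, v = 498.2·(-0.07619)/1.26732 + 244.0 = 214.0484

c0=(319.19, 290.24) c1=(445.65, 287.18) c2=(447.14, 209.49) c3=(309.96, 214.05)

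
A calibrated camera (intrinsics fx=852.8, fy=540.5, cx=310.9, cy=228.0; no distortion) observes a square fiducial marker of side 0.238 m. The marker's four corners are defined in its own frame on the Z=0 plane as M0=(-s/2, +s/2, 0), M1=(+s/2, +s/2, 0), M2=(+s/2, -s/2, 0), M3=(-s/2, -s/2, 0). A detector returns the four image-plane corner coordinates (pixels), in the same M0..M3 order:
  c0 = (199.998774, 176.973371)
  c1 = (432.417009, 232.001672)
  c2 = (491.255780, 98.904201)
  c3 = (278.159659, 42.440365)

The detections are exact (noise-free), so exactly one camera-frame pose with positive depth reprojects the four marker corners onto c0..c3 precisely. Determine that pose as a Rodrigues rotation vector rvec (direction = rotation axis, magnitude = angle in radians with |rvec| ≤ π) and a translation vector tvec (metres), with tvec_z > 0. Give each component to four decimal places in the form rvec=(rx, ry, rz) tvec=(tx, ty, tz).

Intrinsics K: fx=852.8, fy=540.5, cx=310.9, cy=228.0
Marker side s = 0.238 m; corners in marker frame (Z=0):
  M0 = (-0.1190, +0.1190, 0)
  M1 = (+0.1190, +0.1190, 0)
  M2 = (+0.1190, -0.1190, 0)
  M3 = (-0.1190, -0.1190, 0)
Detected image corners:
  c0 = (199.998774, 176.973371) px
  c1 = (432.417009, 232.001672) px
  c2 = (491.255780, 98.904201) px
  c3 = (278.159659, 42.440365) px
Planar DLT: solve 8×8 A·h = b for H (H[2,2]=1):
  H  [+995.62344 -395.88760 +354.03789]
  H  [+258.35240 +519.42876 +135.68439]
  H  [+0.17454 -0.31078 +1.00000]
B = K⁻¹H; ‖b₁‖=1.188462, ‖b₂‖=1.188462; λ = 2/(‖b₁‖+‖b₂‖) = 0.841423, sign → tz>0 ⇒ λ=+0.841423
r₁ = λ·B[:,0] = (+0.92880,+0.34024,+0.14687); r₂ = λ·B[:,1] = (-0.29527,+0.91893,-0.26150)
r₃ = r₁×r₂ = (-0.22393,+0.19952,+0.95396); SVD([r₁ r₂ r₃]) → R = UVᵀ:
  R  [+0.92880 -0.29527 -0.22393]
  R  [+0.34024 +0.91893 +0.19952]
  R  [+0.14687 -0.26150 +0.95396]
t = (+0.04256, -0.14371, +0.84142) m
tr R = 2.801694; θ = arccos((tr R − 1)/2) = 0.449080 rad = 25.730°
axis k = ((R−Rᵀ)₃₂, (R−Rᵀ)₁₃, (R−Rᵀ)₂₁) / (2 sinθ) = (-0.530957, -0.427050, +0.731924)
rvec = θ·k = (-0.238442, -0.191779, +0.328692)

rvec=(-0.2384, -0.1918, 0.3287) tvec=(0.0426, -0.1437, 0.8414)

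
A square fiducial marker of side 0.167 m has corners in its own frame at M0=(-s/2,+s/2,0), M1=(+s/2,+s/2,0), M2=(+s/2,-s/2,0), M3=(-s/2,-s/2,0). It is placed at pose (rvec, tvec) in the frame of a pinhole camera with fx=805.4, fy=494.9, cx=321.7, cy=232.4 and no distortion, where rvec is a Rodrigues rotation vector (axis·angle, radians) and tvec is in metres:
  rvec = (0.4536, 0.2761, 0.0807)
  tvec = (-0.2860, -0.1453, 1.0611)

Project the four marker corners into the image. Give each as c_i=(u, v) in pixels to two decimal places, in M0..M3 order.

c0=(57.13, 196.13) c1=(166.85, 205.34) c2=(157.55, 129.53) c3=(40.42, 122.64)

Intrinsics K: fx=805.4, fy=494.9, cx=321.7, cy=232.4
Marker side s = 0.167 m; corners in marker frame (Z=0):
  M0 = (-0.0835, +0.0835, 0)
  M1 = (+0.0835, +0.0835, 0)
  M2 = (+0.0835, -0.0835, 0)
  M3 = (-0.0835, -0.0835, 0)
rvec = (0.4536, 0.2761, 0.0807), |rvec| = θ = 0.53712 rad = 30.775°
Rodrigues: sinθ=0.51166, 1−cosθ=0.14081; R = I + sinθ·[k]× + (1−cosθ)·[k]×²:
    [+0.95961 -0.01575 +0.28088]
    [+0.13800 +0.89639 -0.42123]
    [-0.24515 +0.44298 +0.86237]
t = (-0.2860, -0.1453, 1.0611) m
M0: Pc = R·M0+t = (-0.36744, -0.08197, +1.11856); u = 805.4·(-0.36744)/1.11856 + 321.7 = 57.1289, v = 494.9·(-0.08197)/1.11856 + 232.4 = 196.1309
M1: Pc = R·M1+t = (-0.20719, -0.05893, +1.07762); u = 805.4·(-0.20719)/1.07762 + 321.7 = 166.8507, v = 494.9·(-0.05893)/1.07762 + 232.4 = 205.3372
M2: Pc = R·M2+t = (-0.20456, -0.20863, +1.00364); u = 805.4·(-0.20456)/1.00364 + 321.7 = 157.5472, v = 494.9·(-0.20863)/1.00364 + 232.4 = 129.5258
M3: Pc = R·M3+t = (-0.36481, -0.23167, +1.04458); u = 805.4·(-0.36481)/1.04458 + 321.7 = 40.4196, v = 494.9·(-0.23167)/1.04458 + 232.4 = 122.6387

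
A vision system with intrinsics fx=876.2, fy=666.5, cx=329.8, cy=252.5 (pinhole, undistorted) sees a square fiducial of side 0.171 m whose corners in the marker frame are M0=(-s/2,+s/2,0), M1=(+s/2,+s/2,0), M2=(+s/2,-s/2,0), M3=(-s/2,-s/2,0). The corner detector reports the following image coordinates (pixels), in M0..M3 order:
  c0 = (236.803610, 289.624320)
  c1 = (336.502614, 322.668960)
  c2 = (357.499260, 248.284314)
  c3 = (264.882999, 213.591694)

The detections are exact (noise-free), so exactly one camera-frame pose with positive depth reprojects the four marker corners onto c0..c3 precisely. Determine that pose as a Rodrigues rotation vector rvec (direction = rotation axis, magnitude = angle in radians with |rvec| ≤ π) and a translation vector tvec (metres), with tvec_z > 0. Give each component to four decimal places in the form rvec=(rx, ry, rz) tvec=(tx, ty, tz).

Intrinsics K: fx=876.2, fy=666.5, cx=329.8, cy=252.5
Marker side s = 0.171 m; corners in marker frame (Z=0):
  M0 = (-0.0855, +0.0855, 0)
  M1 = (+0.0855, +0.0855, 0)
  M2 = (+0.0855, -0.0855, 0)
  M3 = (-0.0855, -0.0855, 0)
Detected image corners:
  c0 = (236.803610, 289.624320) px
  c1 = (336.502614, 322.668960) px
  c2 = (357.499260, 248.284314) px
  c3 = (264.882999, 213.591694) px
Planar DLT: solve 8×8 A·h = b for H (H[2,2]=1):
  H  [+648.05685 -249.70647 +300.48430]
  H  [+275.79570 +343.82285 +267.81276]
  H  [+0.28892 -0.35702 +1.00000]
B = K⁻¹H; ‖b₁‖=0.757694, ‖b₂‖=0.757694; λ = 2/(‖b₁‖+‖b₂‖) = 1.319795, sign → tz>0 ⇒ λ=+1.319795
r₁ = λ·B[:,0] = (+0.83262,+0.40167,+0.38131); r₂ = λ·B[:,1] = (-0.19877,+0.85934,-0.47119)
r₃ = r₁×r₂ = (-0.51694,+0.31653,+0.79535); SVD([r₁ r₂ r₃]) → R = UVᵀ:
  R  [+0.83262 -0.19877 -0.51694]
  R  [+0.40167 +0.85934 +0.31653]
  R  [+0.38131 -0.47119 +0.79535]
t = (-0.04416, +0.03032, +1.31979) m
tr R = 2.487316; θ = arccos((tr R − 1)/2) = 0.732271 rad = 41.956°
axis k = ((R−Rᵀ)₃₂, (R−Rᵀ)₁₃, (R−Rᵀ)₂₁) / (2 sinθ) = (-0.589120, -0.671780, +0.449054)
rvec = θ·k = (-0.431396, -0.491925, +0.328829)

rvec=(-0.4314, -0.4919, 0.3288) tvec=(-0.0442, 0.0303, 1.3198)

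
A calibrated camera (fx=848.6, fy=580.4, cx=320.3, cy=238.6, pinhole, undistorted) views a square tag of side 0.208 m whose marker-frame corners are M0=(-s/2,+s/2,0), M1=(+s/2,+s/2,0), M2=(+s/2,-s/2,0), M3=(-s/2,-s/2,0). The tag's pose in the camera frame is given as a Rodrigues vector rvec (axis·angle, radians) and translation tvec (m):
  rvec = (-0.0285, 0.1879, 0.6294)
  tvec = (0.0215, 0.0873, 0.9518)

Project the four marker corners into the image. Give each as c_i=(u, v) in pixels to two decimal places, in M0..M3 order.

c0=(214.04, 304.63) c1=(359.06, 382.45) c2=(470.90, 278.42) c3=(320.52, 204.19)

Intrinsics K: fx=848.6, fy=580.4, cx=320.3, cy=238.6
Marker side s = 0.208 m; corners in marker frame (Z=0):
  M0 = (-0.1040, +0.1040, 0)
  M1 = (+0.1040, +0.1040, 0)
  M2 = (+0.1040, -0.1040, 0)
  M3 = (-0.1040, -0.1040, 0)
rvec = (-0.0285, 0.1879, 0.6294), |rvec| = θ = 0.65747 rad = 37.670°
Rodrigues: sinθ=0.61111, 1−cosθ=0.20846; R = I + sinθ·[k]× + (1−cosθ)·[k]×²:
    [+0.79193 -0.58761 +0.16600]
    [+0.58244 +0.80857 +0.08352]
    [-0.18330 +0.03054 +0.98258]
t = (0.0215, 0.0873, 0.9518) m
M0: Pc = R·M0+t = (-0.12197, +0.11082, +0.97404); u = 848.6·(-0.12197)/0.97404 + 320.3 = 214.0356, v = 580.4·(+0.11082)/0.97404 + 238.6 = 304.6325
M1: Pc = R·M1+t = (+0.04275, +0.23197, +0.93591); u = 848.6·(+0.04275)/0.93591 + 320.3 = 359.0617, v = 580.4·(+0.23197)/0.93591 + 238.6 = 382.4517
M2: Pc = R·M2+t = (+0.16497, +0.06378, +0.92956); u = 848.6·(+0.16497)/0.92956 + 320.3 = 470.9041, v = 580.4·(+0.06378)/0.92956 + 238.6 = 278.4249
M3: Pc = R·M3+t = (+0.00025, -0.05737, +0.96769); u = 848.6·(+0.00025)/0.96769 + 320.3 = 320.5193, v = 580.4·(-0.05737)/0.96769 + 238.6 = 204.1934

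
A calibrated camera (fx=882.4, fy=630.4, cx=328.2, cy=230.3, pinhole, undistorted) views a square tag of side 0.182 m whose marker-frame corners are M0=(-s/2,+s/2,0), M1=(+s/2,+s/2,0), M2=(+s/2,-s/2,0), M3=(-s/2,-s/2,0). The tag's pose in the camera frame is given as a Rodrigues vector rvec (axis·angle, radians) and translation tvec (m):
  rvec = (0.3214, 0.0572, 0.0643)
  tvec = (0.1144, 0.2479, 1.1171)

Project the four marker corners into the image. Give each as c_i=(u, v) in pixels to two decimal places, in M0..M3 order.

c0=(342.64, 409.79) c1=(482.88, 418.37) c2=(499.12, 328.18) c3=(351.34, 319.85)

Intrinsics K: fx=882.4, fy=630.4, cx=328.2, cy=230.3
Marker side s = 0.182 m; corners in marker frame (Z=0):
  M0 = (-0.0910, +0.0910, 0)
  M1 = (+0.0910, +0.0910, 0)
  M2 = (+0.0910, -0.0910, 0)
  M3 = (-0.0910, -0.0910, 0)
rvec = (0.3214, 0.0572, 0.0643), |rvec| = θ = 0.33272 rad = 19.064°
Rodrigues: sinθ=0.32662, 1−cosθ=0.05484; R = I + sinθ·[k]× + (1−cosθ)·[k]×²:
    [+0.99633 -0.05401 +0.06639]
    [+0.07223 +0.94678 -0.31368]
    [-0.04591 +0.31732 +0.94720]
t = (0.1144, 0.2479, 1.1171) m
M0: Pc = R·M0+t = (+0.01882, +0.32748, +1.15015); u = 882.4·(+0.01882)/1.15015 + 328.2 = 342.6378, v = 630.4·(+0.32748)/1.15015 + 230.3 = 409.7941
M1: Pc = R·M1+t = (+0.20015, +0.34063, +1.14180); u = 882.4·(+0.20015)/1.14180 + 328.2 = 482.8798, v = 630.4·(+0.34063)/1.14180 + 230.3 = 418.3654
M2: Pc = R·M2+t = (+0.20998, +0.16832, +1.08405); u = 882.4·(+0.20998)/1.08405 + 328.2 = 499.1222, v = 630.4·(+0.16832)/1.08405 + 230.3 = 328.1800
M3: Pc = R·M3+t = (+0.02865, +0.15517, +1.09240); u = 882.4·(+0.02865)/1.09240 + 328.2 = 351.3416, v = 630.4·(+0.15517)/1.09240 + 230.3 = 319.8454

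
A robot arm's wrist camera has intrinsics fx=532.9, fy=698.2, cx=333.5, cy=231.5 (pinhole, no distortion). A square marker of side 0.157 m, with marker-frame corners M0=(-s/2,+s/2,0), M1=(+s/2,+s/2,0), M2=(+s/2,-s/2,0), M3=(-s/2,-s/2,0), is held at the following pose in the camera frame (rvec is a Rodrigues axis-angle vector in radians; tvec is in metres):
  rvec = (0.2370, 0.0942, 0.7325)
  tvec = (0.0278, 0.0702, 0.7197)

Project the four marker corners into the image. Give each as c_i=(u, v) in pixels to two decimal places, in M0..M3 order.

c0=(274.81, 301.24) c1=(358.65, 400.95) c2=(437.79, 297.88) c3=(349.27, 192.71)

Intrinsics K: fx=532.9, fy=698.2, cx=333.5, cy=231.5
Marker side s = 0.157 m; corners in marker frame (Z=0):
  M0 = (-0.0785, +0.0785, 0)
  M1 = (+0.0785, +0.0785, 0)
  M2 = (+0.0785, -0.0785, 0)
  M3 = (-0.0785, -0.0785, 0)
rvec = (0.2370, 0.0942, 0.7325), |rvec| = θ = 0.77563 rad = 44.440°
Rodrigues: sinθ=0.70016, 1−cosθ=0.28602; R = I + sinθ·[k]× + (1−cosθ)·[k]×²:
    [+0.74069 -0.65062 +0.16757]
    [+0.67185 +0.71820 -0.18114]
    [-0.00250 +0.24675 +0.96908]
t = (0.0278, 0.0702, 0.7197) m
M0: Pc = R·M0+t = (-0.08142, +0.07384, +0.73927); u = 532.9·(-0.08142)/0.73927 + 333.5 = 274.8102, v = 698.2·(+0.07384)/0.73927 + 231.5 = 301.2370
M1: Pc = R·M1+t = (+0.03487, +0.17932, +0.73887); u = 532.9·(+0.03487)/0.73887 + 333.5 = 358.6496, v = 698.2·(+0.17932)/0.73887 + 231.5 = 400.9476
M2: Pc = R·M2+t = (+0.13702, +0.06656, +0.70013); u = 532.9·(+0.13702)/0.70013 + 333.5 = 437.7894, v = 698.2·(+0.06656)/0.70013 + 231.5 = 297.8774
M3: Pc = R·M3+t = (+0.02073, -0.03892, +0.70053); u = 532.9·(+0.02073)/0.70053 + 333.5 = 349.2694, v = 698.2·(-0.03892)/0.70053 + 231.5 = 192.7106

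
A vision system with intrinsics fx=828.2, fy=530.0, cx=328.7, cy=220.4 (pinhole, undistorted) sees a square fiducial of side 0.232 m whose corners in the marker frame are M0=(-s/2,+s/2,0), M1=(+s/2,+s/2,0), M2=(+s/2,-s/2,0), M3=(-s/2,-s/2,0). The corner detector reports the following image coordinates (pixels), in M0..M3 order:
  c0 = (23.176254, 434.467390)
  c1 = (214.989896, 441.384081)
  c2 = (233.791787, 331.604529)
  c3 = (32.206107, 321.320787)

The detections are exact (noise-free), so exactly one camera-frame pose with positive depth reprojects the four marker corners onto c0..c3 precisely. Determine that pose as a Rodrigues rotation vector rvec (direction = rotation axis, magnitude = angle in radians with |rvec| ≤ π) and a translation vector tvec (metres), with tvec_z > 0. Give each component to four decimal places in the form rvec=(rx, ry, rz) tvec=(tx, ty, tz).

Intrinsics K: fx=828.2, fy=530.0, cx=328.7, cy=220.4
Marker side s = 0.232 m; corners in marker frame (Z=0):
  M0 = (-0.1160, +0.1160, 0)
  M1 = (+0.1160, +0.1160, 0)
  M2 = (+0.1160, -0.1160, 0)
  M3 = (-0.1160, -0.1160, 0)
Detected image corners:
  c0 = (23.176254, 434.467390) px
  c1 = (214.989896, 441.384081) px
  c2 = (233.791787, 331.604529) px
  c3 = (32.206107, 321.320787) px
Planar DLT: solve 8×8 A·h = b for H (H[2,2]=1):
  H  [+861.55168 -32.26006 +127.15165]
  H  [+80.09622 +565.24859 +383.68668]
  H  [+0.11307 +0.22214 +1.00000]
B = K⁻¹H; ‖b₁‖=1.007192, ‖b₂‖=1.007192; λ = 2/(‖b₁‖+‖b₂‖) = 0.992860, sign → tz>0 ⇒ λ=+0.992860
r₁ = λ·B[:,0] = (+0.98829,+0.10336,+0.11226); r₂ = λ·B[:,1] = (-0.12621,+0.96718,+0.22055)
r₃ = r₁×r₂ = (-0.08578,-0.23214,+0.96889); SVD([r₁ r₂ r₃]) → R = UVᵀ:
  R  [+0.98829 -0.12621 -0.08578]
  R  [+0.10336 +0.96718 -0.23214]
  R  [+0.11226 +0.22055 +0.96889]
t = (-0.24162, +0.30589, +0.99286) m
tr R = 2.924358; θ = arccos((tr R − 1)/2) = 0.275905 rad = 15.808°
axis k = ((R−Rᵀ)₃₂, (R−Rᵀ)₁₃, (R−Rᵀ)₂₁) / (2 sinθ) = (+0.830868, -0.363479, +0.421357)
rvec = θ·k = (+0.229241, -0.100286, +0.116254)

rvec=(0.2292, -0.1003, 0.1163) tvec=(-0.2416, 0.3059, 0.9929)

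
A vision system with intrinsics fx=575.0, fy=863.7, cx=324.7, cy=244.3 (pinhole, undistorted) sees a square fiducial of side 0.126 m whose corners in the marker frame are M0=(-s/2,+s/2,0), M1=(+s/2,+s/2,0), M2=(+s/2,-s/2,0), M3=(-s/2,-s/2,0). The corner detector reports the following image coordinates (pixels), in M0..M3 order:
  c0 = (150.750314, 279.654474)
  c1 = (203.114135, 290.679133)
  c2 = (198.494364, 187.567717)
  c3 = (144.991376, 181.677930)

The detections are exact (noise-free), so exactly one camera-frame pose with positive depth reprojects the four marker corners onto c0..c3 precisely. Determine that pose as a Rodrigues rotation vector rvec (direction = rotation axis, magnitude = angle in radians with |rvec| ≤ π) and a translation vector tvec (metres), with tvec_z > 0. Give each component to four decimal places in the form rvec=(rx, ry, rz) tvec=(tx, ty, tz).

rvec=(0.2264, 0.4733, 0.0367) tvec=(-0.2779, -0.0108, 1.0579)

Intrinsics K: fx=575.0, fy=863.7, cx=324.7, cy=244.3
Marker side s = 0.126 m; corners in marker frame (Z=0):
  M0 = (-0.0630, +0.0630, 0)
  M1 = (+0.0630, +0.0630, 0)
  M2 = (+0.0630, -0.0630, 0)
  M3 = (-0.0630, -0.0630, 0)
Detected image corners:
  c0 = (150.750314, 279.654474) px
  c1 = (203.114135, 290.679133) px
  c2 = (198.494364, 187.567717) px
  c3 = (144.991376, 181.677930) px
Planar DLT: solve 8×8 A·h = b for H (H[2,2]=1):
  H  [+346.26958 +78.31537 +173.66664]
  H  [-32.00970 +847.28984 +235.45442]
  H  [-0.42318 +0.21229 +1.00000]
B = K⁻¹H; ‖b₁‖=0.945245, ‖b₂‖=0.945245; λ = 2/(‖b₁‖+‖b₂‖) = 1.057926, sign → tz>0 ⇒ λ=+1.057926
r₁ = λ·B[:,0] = (+0.88990,+0.08742,-0.44769); r₂ = λ·B[:,1] = (+0.01727,+0.97430,+0.22458)
r₃ = r₁×r₂ = (+0.45582,-0.20759,+0.86552); SVD([r₁ r₂ r₃]) → R = UVᵀ:
  R  [+0.88990 +0.01727 +0.45582]
  R  [+0.08742 +0.97430 -0.20759]
  R  [-0.44769 +0.22458 +0.86552]
t = (-0.27788, -0.01083, +1.05793) m
tr R = 2.729729; θ = arccos((tr R − 1)/2) = 0.525916 rad = 30.133°
axis k = ((R−Rᵀ)₃₂, (R−Rᵀ)₁₃, (R−Rᵀ)₂₁) / (2 sinθ) = (+0.430445, +0.899908, +0.069874)
rvec = θ·k = (+0.226378, +0.473276, +0.036748)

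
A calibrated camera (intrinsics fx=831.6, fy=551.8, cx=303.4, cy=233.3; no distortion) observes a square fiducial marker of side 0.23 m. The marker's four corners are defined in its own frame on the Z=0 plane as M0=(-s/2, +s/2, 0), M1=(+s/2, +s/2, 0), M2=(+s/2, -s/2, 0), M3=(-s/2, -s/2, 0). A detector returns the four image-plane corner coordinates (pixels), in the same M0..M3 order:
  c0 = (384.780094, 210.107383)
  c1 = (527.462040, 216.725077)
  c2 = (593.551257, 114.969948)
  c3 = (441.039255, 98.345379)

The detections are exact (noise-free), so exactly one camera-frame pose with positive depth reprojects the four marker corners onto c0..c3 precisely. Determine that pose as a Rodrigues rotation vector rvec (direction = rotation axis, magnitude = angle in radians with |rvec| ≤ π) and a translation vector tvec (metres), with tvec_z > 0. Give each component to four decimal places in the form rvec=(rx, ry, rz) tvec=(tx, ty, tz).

rvec=(0.5442, -0.3772, 0.1557) tvec=(0.2406, -0.1380, 1.0826)

Intrinsics K: fx=831.6, fy=551.8, cx=303.4, cy=233.3
Marker side s = 0.23 m; corners in marker frame (Z=0):
  M0 = (-0.1150, +0.1150, 0)
  M1 = (+0.1150, +0.1150, 0)
  M2 = (+0.1150, -0.1150, 0)
  M3 = (-0.1150, -0.1150, 0)
Detected image corners:
  c0 = (384.780094, 210.107383) px
  c1 = (527.462040, 216.725077) px
  c2 = (593.551257, 114.969948) px
  c3 = (441.039255, 98.345379) px
Planar DLT: solve 8×8 A·h = b for H (H[2,2]=1):
  H  [+815.75809 -53.34622 +488.21850]
  H  [+107.00805 +533.47378 +162.97029]
  H  [+0.35978 +0.43869 +1.00000]
B = K⁻¹H; ‖b₁‖=0.923667, ‖b₂‖=0.923667; λ = 2/(‖b₁‖+‖b₂‖) = 1.082641, sign → tz>0 ⇒ λ=+1.082641
r₁ = λ·B[:,0] = (+0.91991,+0.04526,+0.38952); r₂ = λ·B[:,1] = (-0.24273,+0.84588,+0.47494)
r₃ = r₁×r₂ = (-0.30799,-0.53145,+0.78912); SVD([r₁ r₂ r₃]) → R = UVᵀ:
  R  [+0.91991 -0.24273 -0.30799]
  R  [+0.04526 +0.84588 -0.53145]
  R  [+0.38952 +0.47494 +0.78912]
t = (+0.24061, -0.13799, +1.08264) m
tr R = 2.554905; θ = arccos((tr R − 1)/2) = 0.680192 rad = 38.972°
axis k = ((R−Rᵀ)₃₂, (R−Rᵀ)₁₃, (R−Rᵀ)₂₁) / (2 sinθ) = (+0.800065, -0.554507, +0.228949)
rvec = θ·k = (+0.544197, -0.377171, +0.155729)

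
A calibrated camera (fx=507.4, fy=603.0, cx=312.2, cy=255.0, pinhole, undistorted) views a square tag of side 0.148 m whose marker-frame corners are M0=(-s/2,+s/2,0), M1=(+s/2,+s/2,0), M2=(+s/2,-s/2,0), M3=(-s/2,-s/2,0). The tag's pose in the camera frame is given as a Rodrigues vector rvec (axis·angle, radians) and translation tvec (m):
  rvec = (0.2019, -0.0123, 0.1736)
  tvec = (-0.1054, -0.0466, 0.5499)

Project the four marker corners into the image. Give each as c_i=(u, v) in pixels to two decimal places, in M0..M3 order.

c0=(139.81, 268.07) c1=(271.65, 294.79) c2=(293.57, 136.75) c3=(154.66, 107.26)

Intrinsics K: fx=507.4, fy=603.0, cx=312.2, cy=255.0
Marker side s = 0.148 m; corners in marker frame (Z=0):
  M0 = (-0.0740, +0.0740, 0)
  M1 = (+0.0740, +0.0740, 0)
  M2 = (+0.0740, -0.0740, 0)
  M3 = (-0.0740, -0.0740, 0)
rvec = (0.2019, -0.0123, 0.1736), |rvec| = θ = 0.26656 rad = 15.273°
Rodrigues: sinθ=0.26341, 1−cosθ=0.03532; R = I + sinθ·[k]× + (1−cosθ)·[k]×²:
    [+0.98495 -0.17279 +0.00527]
    [+0.17032 +0.96476 -0.20058]
    [+0.02958 +0.19846 +0.97966]
t = (-0.1054, -0.0466, 0.5499) m
M0: Pc = R·M0+t = (-0.19107, +0.01219, +0.56240); u = 507.4·(-0.19107)/0.56240 + 312.2 = 139.8129, v = 603.0·(+0.01219)/0.56240 + 255.0 = 268.0687
M1: Pc = R·M1+t = (-0.04530, +0.03740, +0.56677); u = 507.4·(-0.04530)/0.56677 + 312.2 = 271.6454, v = 603.0·(+0.03740)/0.56677 + 255.0 = 294.7858
M2: Pc = R·M2+t = (-0.01973, -0.10539, +0.53740); u = 507.4·(-0.01973)/0.53740 + 312.2 = 293.5735, v = 603.0·(-0.10539)/0.53740 + 255.0 = 136.7472
M3: Pc = R·M3+t = (-0.16550, -0.13060, +0.53303); u = 507.4·(-0.16550)/0.53303 + 312.2 = 154.6567, v = 603.0·(-0.13060)/0.53303 + 255.0 = 107.2601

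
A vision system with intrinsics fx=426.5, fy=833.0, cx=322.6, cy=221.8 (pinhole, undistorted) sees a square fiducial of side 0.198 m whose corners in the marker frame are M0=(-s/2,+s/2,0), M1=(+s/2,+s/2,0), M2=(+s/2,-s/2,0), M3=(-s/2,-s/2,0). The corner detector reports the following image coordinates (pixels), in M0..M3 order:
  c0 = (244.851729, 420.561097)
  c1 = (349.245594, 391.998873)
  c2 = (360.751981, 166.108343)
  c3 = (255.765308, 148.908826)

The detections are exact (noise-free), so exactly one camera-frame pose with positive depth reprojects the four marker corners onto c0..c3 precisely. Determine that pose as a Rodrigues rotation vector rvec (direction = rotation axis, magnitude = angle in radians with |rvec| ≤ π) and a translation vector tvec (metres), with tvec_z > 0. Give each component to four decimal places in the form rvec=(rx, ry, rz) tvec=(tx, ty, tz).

Intrinsics K: fx=426.5, fy=833.0, cx=322.6, cy=221.8
Marker side s = 0.198 m; corners in marker frame (Z=0):
  M0 = (-0.0990, +0.0990, 0)
  M1 = (+0.0990, +0.0990, 0)
  M2 = (+0.0990, -0.0990, 0)
  M3 = (-0.0990, -0.0990, 0)
Detected image corners:
  c0 = (244.851729, 420.561097) px
  c1 = (349.245594, 391.998873) px
  c2 = (360.751981, 166.108343) px
  c3 = (255.765308, 148.908826) px
Planar DLT: solve 8×8 A·h = b for H (H[2,2]=1):
  H  [+810.78610 -17.89578 +307.41207]
  H  [+232.55656 +1281.95206 +283.21323]
  H  [+0.93198 +0.12839 +1.00000]
B = K⁻¹H; ‖b₁‖=1.516629, ‖b₂‖=1.516629; λ = 2/(‖b₁‖+‖b₂‖) = 0.659357, sign → tz>0 ⇒ λ=+0.659357
r₁ = λ·B[:,0] = (+0.78865,+0.02046,+0.61451); r₂ = λ·B[:,1] = (-0.09170,+0.99218,+0.08466)
r₃ = r₁×r₂ = (-0.60797,-0.12311,+0.78436); SVD([r₁ r₂ r₃]) → R = UVᵀ:
  R  [+0.78865 -0.09170 -0.60797]
  R  [+0.02046 +0.99218 -0.12311]
  R  [+0.61451 +0.08466 +0.78436]
t = (-0.02348, +0.04861, +0.65936) m
tr R = 2.565186; θ = arccos((tr R − 1)/2) = 0.671977 rad = 38.501°
axis k = ((R−Rᵀ)₃₂, (R−Rᵀ)₁₃, (R−Rᵀ)₂₁) / (2 sinθ) = (+0.166875, -0.981855, +0.090080)
rvec = θ·k = (+0.112136, -0.659783, +0.060532)

rvec=(0.1121, -0.6598, 0.0605) tvec=(-0.0235, 0.0486, 0.6594)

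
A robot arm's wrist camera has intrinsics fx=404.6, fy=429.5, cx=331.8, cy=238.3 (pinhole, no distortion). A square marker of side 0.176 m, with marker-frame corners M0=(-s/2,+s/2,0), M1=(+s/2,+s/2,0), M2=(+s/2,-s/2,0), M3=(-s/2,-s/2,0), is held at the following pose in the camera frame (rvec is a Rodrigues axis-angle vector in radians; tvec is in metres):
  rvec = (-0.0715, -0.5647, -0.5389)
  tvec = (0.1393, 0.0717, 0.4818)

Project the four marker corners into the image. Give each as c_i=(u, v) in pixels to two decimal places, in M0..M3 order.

c0=(442.59, 421.15) c1=(517.94, 323.62) c2=(454.03, 201.23) c3=(362.37, 275.47)

Intrinsics K: fx=404.6, fy=429.5, cx=331.8, cy=238.3
Marker side s = 0.176 m; corners in marker frame (Z=0):
  M0 = (-0.0880, +0.0880, 0)
  M1 = (+0.0880, +0.0880, 0)
  M2 = (+0.0880, -0.0880, 0)
  M3 = (-0.0880, -0.0880, 0)
rvec = (-0.0715, -0.5647, -0.5389), |rvec| = θ = 0.78384 rad = 44.911°
Rodrigues: sinθ=0.70601, 1−cosθ=0.29180; R = I + sinθ·[k]× + (1−cosθ)·[k]×²:
    [+0.71063 +0.50456 -0.49033]
    [-0.46621 +0.85965 +0.20893]
    [+0.52692 +0.08013 +0.84613]
t = (0.1393, 0.0717, 0.4818) m
M0: Pc = R·M0+t = (+0.12117, +0.18838, +0.44248); u = 404.6·(+0.12117)/0.44248 + 331.8 = 442.5925, v = 429.5·(+0.18838)/0.44248 + 238.3 = 421.1491
M1: Pc = R·M1+t = (+0.24624, +0.10632, +0.53522); u = 404.6·(+0.24624)/0.53522 + 331.8 = 517.9430, v = 429.5·(+0.10632)/0.53522 + 238.3 = 323.6210
M2: Pc = R·M2+t = (+0.15743, -0.04498, +0.52112); u = 404.6·(+0.15743)/0.52112 + 331.8 = 454.0331, v = 429.5·(-0.04498)/0.52112 + 238.3 = 201.2315
M3: Pc = R·M3+t = (+0.03236, +0.03708, +0.42838); u = 404.6·(+0.03236)/0.42838 + 331.8 = 362.3664, v = 429.5·(+0.03708)/0.42838 + 238.3 = 275.4744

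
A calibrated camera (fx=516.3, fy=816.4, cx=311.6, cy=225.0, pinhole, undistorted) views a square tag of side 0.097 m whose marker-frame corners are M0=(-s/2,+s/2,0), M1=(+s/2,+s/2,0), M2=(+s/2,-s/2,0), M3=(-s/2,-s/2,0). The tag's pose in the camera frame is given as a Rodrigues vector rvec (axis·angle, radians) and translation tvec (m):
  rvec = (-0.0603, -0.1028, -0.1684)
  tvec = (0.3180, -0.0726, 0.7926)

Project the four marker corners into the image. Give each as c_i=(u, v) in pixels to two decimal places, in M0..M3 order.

Intrinsics K: fx=516.3, fy=816.4, cx=311.6, cy=225.0
Marker side s = 0.097 m; corners in marker frame (Z=0):
  M0 = (-0.0485, +0.0485, 0)
  M1 = (+0.0485, +0.0485, 0)
  M2 = (+0.0485, -0.0485, 0)
  M3 = (-0.0485, -0.0485, 0)
rvec = (-0.0603, -0.1028, -0.1684), |rvec| = θ = 0.20631 rad = 11.821°
Rodrigues: sinθ=0.20485, 1−cosθ=0.02121; R = I + sinθ·[k]× + (1−cosθ)·[k]×²:
    [+0.98061 +0.17030 -0.09701]
    [-0.16412 +0.98406 +0.06850]
    [+0.10713 -0.05125 +0.99292]
t = (0.3180, -0.0726, 0.7926) m
M0: Pc = R·M0+t = (+0.27870, -0.01691, +0.78492); u = 516.3·(+0.27870)/0.78492 + 311.6 = 494.9220, v = 816.4·(-0.01691)/0.78492 + 225.0 = 207.4083
M1: Pc = R·M1+t = (+0.37382, -0.03283, +0.79531); u = 516.3·(+0.37382)/0.79531 + 311.6 = 554.2759, v = 816.4·(-0.03283)/0.79531 + 225.0 = 191.2964
M2: Pc = R·M2+t = (+0.35730, -0.12829, +0.80028); u = 516.3·(+0.35730)/0.80028 + 311.6 = 542.1114, v = 816.4·(-0.12829)/0.80028 + 225.0 = 94.1295
M3: Pc = R·M3+t = (+0.26218, -0.11237, +0.78989); u = 516.3·(+0.26218)/0.78989 + 311.6 = 482.9710, v = 816.4·(-0.11237)/0.78989 + 225.0 = 108.8616

c0=(494.92, 207.41) c1=(554.28, 191.30) c2=(542.11, 94.13) c3=(482.97, 108.86)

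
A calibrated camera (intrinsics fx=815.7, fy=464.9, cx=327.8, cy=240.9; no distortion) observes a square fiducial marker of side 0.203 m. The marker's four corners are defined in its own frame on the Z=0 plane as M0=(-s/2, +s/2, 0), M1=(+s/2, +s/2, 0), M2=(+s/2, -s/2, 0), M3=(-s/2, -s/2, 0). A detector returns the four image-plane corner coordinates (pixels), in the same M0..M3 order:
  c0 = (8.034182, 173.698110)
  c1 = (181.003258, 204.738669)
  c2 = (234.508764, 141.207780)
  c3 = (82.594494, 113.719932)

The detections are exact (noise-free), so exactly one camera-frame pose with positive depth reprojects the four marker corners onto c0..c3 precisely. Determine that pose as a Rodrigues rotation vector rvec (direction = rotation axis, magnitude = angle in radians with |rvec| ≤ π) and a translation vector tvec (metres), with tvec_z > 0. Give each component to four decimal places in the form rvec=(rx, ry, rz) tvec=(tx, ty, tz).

rvec=(-0.6608, -0.1169, 0.2880) tvec=(-0.2393, -0.1782, 0.9803)

Intrinsics K: fx=815.7, fy=464.9, cx=327.8, cy=240.9
Marker side s = 0.203 m; corners in marker frame (Z=0):
  M0 = (-0.1015, +0.1015, 0)
  M1 = (+0.1015, +0.1015, 0)
  M2 = (+0.1015, -0.1015, 0)
  M3 = (-0.1015, -0.1015, 0)
Detected image corners:
  c0 = (8.034182, 173.698110) px
  c1 = (181.003258, 204.738669) px
  c2 = (234.508764, 141.207780) px
  c3 = (82.594494, 113.719932) px
Planar DLT: solve 8×8 A·h = b for H (H[2,2]=1):
  H  [+798.92216 -395.33433 +128.72256]
  H  [+146.15523 +204.13215 +156.38400]
  H  [+0.01616 -0.63213 +1.00000]
B = K⁻¹H; ‖b₁‖=1.020055, ‖b₂‖=1.020055; λ = 2/(‖b₁‖+‖b₂‖) = 0.980339, sign → tz>0 ⇒ λ=+0.980339
r₁ = λ·B[:,0] = (+0.95381,+0.29999,+0.01584); r₂ = λ·B[:,1] = (-0.22609,+0.75157,-0.61970)
r₃ = r₁×r₂ = (-0.19781,+0.58749,+0.78468); SVD([r₁ r₂ r₃]) → R = UVᵀ:
  R  [+0.95381 -0.22609 -0.19781]
  R  [+0.29999 +0.75157 +0.58749]
  R  [+0.01584 -0.61970 +0.78468]
t = (-0.23926, -0.17822, +0.98034) m
tr R = 2.490058; θ = arccos((tr R − 1)/2) = 0.730218 rad = 41.838°
axis k = ((R−Rᵀ)₃₂, (R−Rᵀ)₁₃, (R−Rᵀ)₂₁) / (2 sinθ) = (-0.904899, -0.160146, +0.394348)
rvec = θ·k = (-0.660773, -0.116942, +0.287960)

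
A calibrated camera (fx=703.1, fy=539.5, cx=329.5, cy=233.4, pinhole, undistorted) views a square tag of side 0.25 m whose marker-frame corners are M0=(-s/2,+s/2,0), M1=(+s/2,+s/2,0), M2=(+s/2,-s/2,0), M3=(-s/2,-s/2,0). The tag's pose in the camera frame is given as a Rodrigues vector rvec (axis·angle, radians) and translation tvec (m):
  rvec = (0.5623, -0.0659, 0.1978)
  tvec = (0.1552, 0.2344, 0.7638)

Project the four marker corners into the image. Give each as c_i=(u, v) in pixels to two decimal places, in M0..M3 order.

Intrinsics K: fx=703.1, fy=539.5, cx=329.5, cy=233.4
Marker side s = 0.25 m; corners in marker frame (Z=0):
  M0 = (-0.1250, +0.1250, 0)
  M1 = (+0.1250, +0.1250, 0)
  M2 = (+0.1250, -0.1250, 0)
  M3 = (-0.1250, -0.1250, 0)
rvec = (0.5623, -0.0659, 0.1978), |rvec| = θ = 0.59971 rad = 34.361°
Rodrigues: sinθ=0.56440, 1−cosθ=0.17450; R = I + sinθ·[k]× + (1−cosθ)·[k]×²:
    [+0.97891 -0.20413 -0.00806]
    [+0.16818 +0.82761 -0.53552]
    [+0.11598 +0.52287 +0.84448]
t = (0.1552, 0.2344, 0.7638) m
M0: Pc = R·M0+t = (+0.00732, +0.31683, +0.81466); u = 703.1·(+0.00732)/0.81466 + 329.5 = 335.8172, v = 539.5·(+0.31683)/0.81466 + 233.4 = 443.2165
M1: Pc = R·M1+t = (+0.25205, +0.35887, +0.84366); u = 703.1·(+0.25205)/0.84366 + 329.5 = 539.5548, v = 539.5·(+0.35887)/0.84366 + 233.4 = 462.8913
M2: Pc = R·M2+t = (+0.30308, +0.15197, +0.71294); u = 703.1·(+0.30308)/0.71294 + 329.5 = 628.3977, v = 539.5·(+0.15197)/0.71294 + 233.4 = 348.4005
M3: Pc = R·M3+t = (+0.05835, +0.10993, +0.68394); u = 703.1·(+0.05835)/0.68394 + 329.5 = 389.4875, v = 539.5·(+0.10993)/0.68394 + 233.4 = 320.1114

c0=(335.82, 443.22) c1=(539.55, 462.89) c2=(628.40, 348.40) c3=(389.49, 320.11)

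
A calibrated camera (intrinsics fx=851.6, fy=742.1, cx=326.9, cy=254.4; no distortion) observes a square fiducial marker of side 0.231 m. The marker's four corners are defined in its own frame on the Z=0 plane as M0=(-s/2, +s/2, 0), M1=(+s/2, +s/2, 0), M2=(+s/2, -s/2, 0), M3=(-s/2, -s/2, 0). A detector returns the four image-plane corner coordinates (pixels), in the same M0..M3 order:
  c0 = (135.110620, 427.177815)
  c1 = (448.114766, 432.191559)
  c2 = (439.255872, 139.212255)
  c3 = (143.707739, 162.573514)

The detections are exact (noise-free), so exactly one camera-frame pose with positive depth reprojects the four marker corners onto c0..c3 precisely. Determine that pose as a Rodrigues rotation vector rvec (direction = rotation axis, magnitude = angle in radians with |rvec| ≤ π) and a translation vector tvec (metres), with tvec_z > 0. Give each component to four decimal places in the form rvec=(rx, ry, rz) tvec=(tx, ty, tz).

Intrinsics K: fx=851.6, fy=742.1, cx=326.9, cy=254.4
Marker side s = 0.231 m; corners in marker frame (Z=0):
  M0 = (-0.1155, +0.1155, 0)
  M1 = (+0.1155, +0.1155, 0)
  M2 = (+0.1155, -0.1155, 0)
  M3 = (-0.1155, -0.1155, 0)
Detected image corners:
  c0 = (135.110620, 427.177815) px
  c1 = (448.114766, 432.191559) px
  c2 = (439.255872, 139.212255) px
  c3 = (143.707739, 162.573514) px
Planar DLT: solve 8×8 A·h = b for H (H[2,2]=1):
  H  [+1185.29352 -73.74145 +283.65970]
  H  [-171.74510 +1131.67014 +286.53114]
  H  [-0.44877 -0.24816 +1.00000]
B = K⁻¹H; ‖b₁‖=1.629063, ‖b₂‖=1.629063; λ = 2/(‖b₁‖+‖b₂‖) = 0.613850, sign → tz>0 ⇒ λ=+0.613850
r₁ = λ·B[:,0] = (+0.96013,-0.04763,-0.27547); r₂ = λ·B[:,1] = (+0.00532,+0.98832,-0.15233)
r₃ = r₁×r₂ = (+0.27951,+0.14479,+0.94916); SVD([r₁ r₂ r₃]) → R = UVᵀ:
  R  [+0.96013 +0.00532 +0.27951]
  R  [-0.04763 +0.98832 +0.14479]
  R  [-0.27547 -0.15233 +0.94916]
t = (-0.03117, +0.02658, +0.61385) m
tr R = 2.897605; θ = arccos((tr R − 1)/2) = 0.321373 rad = 18.413°
axis k = ((R−Rᵀ)₃₂, (R−Rᵀ)₁₃, (R−Rᵀ)₂₁) / (2 sinθ) = (-0.470326, +0.878504, -0.083814)
rvec = θ·k = (-0.151150, +0.282327, -0.026936)

rvec=(-0.1512, 0.2823, -0.0269) tvec=(-0.0312, 0.0266, 0.6138)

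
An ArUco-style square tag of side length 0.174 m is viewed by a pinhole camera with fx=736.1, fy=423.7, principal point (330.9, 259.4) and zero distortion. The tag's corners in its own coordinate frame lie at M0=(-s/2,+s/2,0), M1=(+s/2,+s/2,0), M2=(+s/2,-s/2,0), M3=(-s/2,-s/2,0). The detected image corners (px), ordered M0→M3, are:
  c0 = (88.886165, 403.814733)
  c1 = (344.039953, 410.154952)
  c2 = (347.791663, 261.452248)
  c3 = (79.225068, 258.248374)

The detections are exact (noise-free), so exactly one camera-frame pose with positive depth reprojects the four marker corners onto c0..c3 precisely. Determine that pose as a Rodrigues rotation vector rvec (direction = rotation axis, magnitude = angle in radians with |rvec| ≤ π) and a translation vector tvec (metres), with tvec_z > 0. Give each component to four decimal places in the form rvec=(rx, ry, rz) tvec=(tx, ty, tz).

rvec=(0.1431, 0.0653, 0.0158) tvec=(-0.0771, 0.0866, 0.4834)

Intrinsics K: fx=736.1, fy=423.7, cx=330.9, cy=259.4
Marker side s = 0.174 m; corners in marker frame (Z=0):
  M0 = (-0.0870, +0.0870, 0)
  M1 = (+0.0870, +0.0870, 0)
  M2 = (+0.0870, -0.0870, 0)
  M3 = (-0.0870, -0.0870, 0)
Detected image corners:
  c0 = (88.886165, 403.814733) px
  c1 = (344.039953, 410.154952) px
  c2 = (347.791663, 261.452248) px
  c3 = (79.225068, 258.248374) px
Planar DLT: solve 8×8 A·h = b for H (H[2,2]=1):
  H  [+1475.55136 +81.03084 +213.51897]
  H  [-16.38779 +944.14396 +335.28380]
  H  [-0.13210 +0.29587 +1.00000]
B = K⁻¹H; ‖b₁‖=2.068591, ‖b₂‖=2.068591; λ = 2/(‖b₁‖+‖b₂‖) = 0.483421, sign → tz>0 ⇒ λ=+0.483421
r₁ = λ·B[:,0] = (+0.99775,+0.02040,-0.06386); r₂ = λ·B[:,1] = (-0.01108,+0.98966,+0.14303)
r₃ = r₁×r₂ = (+0.06612,-0.14200,+0.98766); SVD([r₁ r₂ r₃]) → R = UVᵀ:
  R  [+0.99775 -0.01108 +0.06612]
  R  [+0.02040 +0.98966 -0.14200]
  R  [-0.06386 +0.14303 +0.98766]
t = (-0.07709, +0.08658, +0.48342) m
tr R = 2.975063; θ = arccos((tr R − 1)/2) = 0.158078 rad = 9.057°
axis k = ((R−Rᵀ)₃₂, (R−Rᵀ)₁₃, (R−Rᵀ)₂₁) / (2 sinθ) = (+0.905299, +0.412841, +0.099985)
rvec = θ·k = (+0.143108, +0.065261, +0.015806)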